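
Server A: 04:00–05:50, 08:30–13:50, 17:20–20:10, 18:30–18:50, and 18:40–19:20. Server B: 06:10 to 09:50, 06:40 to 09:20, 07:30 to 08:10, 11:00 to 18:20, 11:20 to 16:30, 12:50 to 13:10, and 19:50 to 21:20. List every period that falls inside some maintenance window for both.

08:30-09:50, 11:00-13:50, 17:20-18:20, 19:50-20:10

A, merged: 04:00-05:50, 08:30-13:50, 17:20-20:10.
B, merged: 06:10-09:50, 11:00-18:20, 19:50-21:20.
04:00-05:50 falls entirely outside B.
08:30-13:50 overlaps B on 08:30-09:50, 11:00-13:50.
17:20-20:10 overlaps B on 17:20-18:20, 19:50-20:10.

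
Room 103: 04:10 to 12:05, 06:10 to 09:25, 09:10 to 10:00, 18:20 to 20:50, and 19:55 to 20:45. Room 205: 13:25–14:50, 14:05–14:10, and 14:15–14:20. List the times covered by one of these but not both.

04:10–12:05, 13:25–14:50, 18:20–20:50

A, merged: 04:10–12:05, 18:20–20:50.
B, merged: 13:25–14:50.
A but not B: 04:10–12:05, 18:20–20:50.
B but not A: 13:25–14:50.
Combining gives A △ B.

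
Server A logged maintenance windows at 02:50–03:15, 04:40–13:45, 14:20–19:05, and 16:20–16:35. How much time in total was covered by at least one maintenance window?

Merged: 02:50-03:15, 04:40-13:45, 14:20-19:05.
Lengths: 25 min + 9 h 5 min + 4 h 45 min = 14 h 15 min.

14 h 15 min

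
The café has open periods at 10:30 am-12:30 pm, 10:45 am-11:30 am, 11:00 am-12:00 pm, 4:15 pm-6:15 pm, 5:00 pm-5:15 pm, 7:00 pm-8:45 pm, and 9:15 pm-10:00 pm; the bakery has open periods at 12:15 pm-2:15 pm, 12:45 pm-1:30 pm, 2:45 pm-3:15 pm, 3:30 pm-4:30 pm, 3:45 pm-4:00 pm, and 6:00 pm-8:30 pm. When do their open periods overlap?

A, merged: 10:30 am-12:30 pm, 4:15 pm-6:15 pm, 7:00 pm-8:45 pm, 9:15 pm-10:00 pm.
B, merged: 12:15 pm-2:15 pm, 2:45 pm-3:15 pm, 3:30 pm-4:30 pm, 6:00 pm-8:30 pm.
10:30 am-12:30 pm overlaps B on 12:15 pm-12:30 pm.
4:15 pm-6:15 pm overlaps B on 4:15 pm-4:30 pm, 6:00 pm-6:15 pm.
7:00 pm-8:45 pm overlaps B on 7:00 pm-8:30 pm.
9:15 pm-10:00 pm falls entirely outside B.

12:15 pm-12:30 pm, 4:15 pm-4:30 pm, 6:00 pm-6:15 pm, 7:00 pm-8:30 pm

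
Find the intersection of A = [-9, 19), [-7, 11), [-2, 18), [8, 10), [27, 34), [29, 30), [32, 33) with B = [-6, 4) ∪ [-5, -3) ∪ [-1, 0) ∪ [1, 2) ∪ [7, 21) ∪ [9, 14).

First set merges to [-9, 19), [27, 34).
Second set merges to [-6, 4), [7, 21).
[-9, 19) overlaps B on [-6, 4), [7, 19).
[27, 34) falls entirely outside B.

[-6, 4) ∪ [7, 19)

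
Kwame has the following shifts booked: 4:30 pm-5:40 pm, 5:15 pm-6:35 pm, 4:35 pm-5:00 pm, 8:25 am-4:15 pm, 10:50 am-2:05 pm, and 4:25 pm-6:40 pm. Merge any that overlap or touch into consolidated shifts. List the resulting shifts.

Sort by start: 8:25 am–4:15 pm, 10:50 am–2:05 pm, 4:25 pm–6:40 pm, 4:30 pm–5:40 pm, 4:35 pm–5:00 pm, 5:15 pm–6:35 pm.
10:50 am–2:05 pm overlaps/touches 8:25 am–4:15 pm → extend to 8:25 am–4:15 pm.
4:25 pm–6:40 pm is disjoint → start new block.
4:30 pm–5:40 pm overlaps/touches 4:25 pm–6:40 pm → extend to 4:25 pm–6:40 pm.
4:35 pm–5:00 pm overlaps/touches 4:25 pm–6:40 pm → extend to 4:25 pm–6:40 pm.
5:15 pm–6:35 pm overlaps/touches 4:25 pm–6:40 pm → extend to 4:25 pm–6:40 pm.

8:25 am–4:15 pm, 4:25 pm–6:40 pm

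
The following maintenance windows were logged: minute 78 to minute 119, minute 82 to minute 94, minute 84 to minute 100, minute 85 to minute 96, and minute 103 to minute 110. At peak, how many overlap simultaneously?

4

At minute 85, 4 of the intervals are simultaneously active.
No point has more.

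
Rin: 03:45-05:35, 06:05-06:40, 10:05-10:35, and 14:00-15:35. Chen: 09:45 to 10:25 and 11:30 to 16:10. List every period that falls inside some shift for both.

03:45–05:35 meets no B interval.
06:05–06:40 meets no B interval.
10:05–10:35 ∩ B → 10:05–10:25.
14:00–15:35 ∩ B → 14:00–15:35.

10:05–10:25, 14:00–15:35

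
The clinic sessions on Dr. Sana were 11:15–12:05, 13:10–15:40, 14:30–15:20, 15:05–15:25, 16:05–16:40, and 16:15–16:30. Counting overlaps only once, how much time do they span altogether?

Merged: 11:15–12:05, 13:10–15:40, 16:05–16:40.
Lengths: 50 min + 2 h 30 min + 35 min = 3 h 55 min.

3 h 55 min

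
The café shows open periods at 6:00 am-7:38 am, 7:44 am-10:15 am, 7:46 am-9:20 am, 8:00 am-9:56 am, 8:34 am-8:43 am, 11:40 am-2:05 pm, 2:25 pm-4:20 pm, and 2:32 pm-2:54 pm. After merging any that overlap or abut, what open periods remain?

6:00 am–7:38 am, 7:44 am–10:15 am, 11:40 am–2:05 pm, 2:25 pm–4:20 pm

7:44 am–10:15 am is disjoint → start new block.
7:46 am–9:20 am overlaps/touches 7:44 am–10:15 am → extend to 7:44 am–10:15 am.
8:00 am–9:56 am overlaps/touches 7:44 am–10:15 am → extend to 7:44 am–10:15 am.
8:34 am–8:43 am overlaps/touches 7:44 am–10:15 am → extend to 7:44 am–10:15 am.
11:40 am–2:05 pm is disjoint → start new block.
2:25 pm–4:20 pm is disjoint → start new block.
2:32 pm–2:54 pm overlaps/touches 2:25 pm–4:20 pm → extend to 2:25 pm–4:20 pm.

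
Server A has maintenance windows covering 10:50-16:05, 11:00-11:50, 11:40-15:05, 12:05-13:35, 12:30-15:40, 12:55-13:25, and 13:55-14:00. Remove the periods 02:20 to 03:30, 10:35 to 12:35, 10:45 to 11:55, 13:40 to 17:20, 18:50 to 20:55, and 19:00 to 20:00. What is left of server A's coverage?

12:35-13:40

First set merges to 10:50-16:05.
Second set merges to 02:20-03:30, 10:35-12:35, 13:40-17:20, 18:50-20:55.
10:50-16:05 minus B → 12:35-13:40.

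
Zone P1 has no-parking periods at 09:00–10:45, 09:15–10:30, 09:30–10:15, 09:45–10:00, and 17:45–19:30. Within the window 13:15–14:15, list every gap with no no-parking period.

The merged coverage is 09:00–10:45, 17:45–19:30.
Complement within 13:15–14:15: 13:15–14:15.

13:15–14:15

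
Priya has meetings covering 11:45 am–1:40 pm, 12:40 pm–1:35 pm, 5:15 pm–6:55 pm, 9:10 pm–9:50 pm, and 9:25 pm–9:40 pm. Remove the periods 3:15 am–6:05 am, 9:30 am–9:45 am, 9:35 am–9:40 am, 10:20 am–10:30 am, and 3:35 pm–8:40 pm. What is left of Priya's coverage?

11:45 am-1:40 pm, 9:10 pm-9:50 pm

A, merged: 11:45 am-1:40 pm, 5:15 pm-6:55 pm, 9:10 pm-9:50 pm.
B, merged: 3:15 am-6:05 am, 9:30 am-9:45 am, 10:20 am-10:30 am, 3:35 pm-8:40 pm.
11:45 am-1:40 pm: no B overlap → unchanged.
5:15 pm-6:55 pm: fully covered by B → removed.
9:10 pm-9:50 pm: no B overlap → unchanged.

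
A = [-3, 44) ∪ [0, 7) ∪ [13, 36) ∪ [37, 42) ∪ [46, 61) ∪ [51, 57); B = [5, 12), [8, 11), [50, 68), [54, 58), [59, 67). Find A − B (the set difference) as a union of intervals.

[-3, 5) ∪ [12, 44) ∪ [46, 50)

First set merges to [-3, 44), [46, 61).
Second set merges to [5, 12), [50, 68).
[-3, 44) with B removed leaves [-3, 5), [12, 44).
[46, 61) with B removed leaves [46, 50).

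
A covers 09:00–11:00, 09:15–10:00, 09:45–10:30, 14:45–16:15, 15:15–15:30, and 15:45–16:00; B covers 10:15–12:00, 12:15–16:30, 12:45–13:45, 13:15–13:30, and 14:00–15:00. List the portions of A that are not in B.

Merge the first list: 09:00–11:00, 14:45–16:15.
Merge the second list: 10:15–12:00, 12:15–16:30.
09:00–11:00 \ B = 09:00–10:15.
14:45–16:15: entirely removed.

09:00–10:15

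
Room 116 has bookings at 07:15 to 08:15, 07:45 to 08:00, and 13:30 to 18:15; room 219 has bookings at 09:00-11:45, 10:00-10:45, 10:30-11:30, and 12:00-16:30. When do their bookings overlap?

First set merges to 07:15–08:15, 13:30–18:15.
Second set merges to 09:00–11:45, 12:00–16:30.
07:15–08:15: no overlap with the second set.
13:30–18:15 meets the second set on 13:30–16:30.

13:30–16:30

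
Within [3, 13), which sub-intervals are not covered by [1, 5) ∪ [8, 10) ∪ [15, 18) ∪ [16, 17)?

[5, 8) ∪ [10, 13)

Covered (merged): [1, 5), [8, 10), [15, 18).
Gaps within [3, 13): [5, 8), [10, 13).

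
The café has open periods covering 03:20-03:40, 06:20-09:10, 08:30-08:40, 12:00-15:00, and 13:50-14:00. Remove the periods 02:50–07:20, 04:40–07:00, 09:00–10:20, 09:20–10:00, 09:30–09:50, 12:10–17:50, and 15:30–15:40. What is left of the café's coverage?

A, merged: 03:20-03:40, 06:20-09:10, 12:00-15:00.
B, merged: 02:50-07:20, 09:00-10:20, 12:10-17:50.
03:20-03:40 lies entirely inside B → drops out.
06:20-09:10 with B removed leaves 07:20-09:00.
12:00-15:00 with B removed leaves 12:00-12:10.

07:20-09:00, 12:00-12:10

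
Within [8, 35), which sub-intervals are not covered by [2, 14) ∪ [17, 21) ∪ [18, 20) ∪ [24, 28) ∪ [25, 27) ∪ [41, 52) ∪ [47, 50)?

[14, 17) ∪ [21, 24) ∪ [28, 35)

After merging, the occupied span is [2, 14), [17, 21), [24, 28), [41, 52).
Gaps within [8, 35): [14, 17), [21, 24), [28, 35).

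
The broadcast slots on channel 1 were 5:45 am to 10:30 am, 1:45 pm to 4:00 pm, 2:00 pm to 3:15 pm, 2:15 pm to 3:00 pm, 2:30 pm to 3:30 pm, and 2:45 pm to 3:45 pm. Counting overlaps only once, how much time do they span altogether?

7 h

Merged: 5:45 am–10:30 am, 1:45 pm–4:00 pm.
Lengths: 4 h 45 min + 2 h 15 min = 7 h.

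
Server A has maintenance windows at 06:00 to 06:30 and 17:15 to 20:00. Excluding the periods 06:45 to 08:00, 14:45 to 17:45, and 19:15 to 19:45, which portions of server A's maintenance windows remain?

06:00–06:30 is untouched.
17:15–20:00 with B removed leaves 17:45–19:15, 19:45–20:00.

06:00–06:30, 17:45–19:15, 19:45–20:00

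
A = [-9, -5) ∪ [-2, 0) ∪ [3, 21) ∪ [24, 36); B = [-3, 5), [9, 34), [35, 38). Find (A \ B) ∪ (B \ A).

Only in the first: [-9, -5), [5, 9), [34, 35).
Only in the second: [-3, -2), [0, 3), [21, 24), [36, 38).
Together these are the periods covered by exactly one.

[-9, -5) ∪ [-3, -2) ∪ [0, 3) ∪ [5, 9) ∪ [21, 24) ∪ [34, 35) ∪ [36, 38)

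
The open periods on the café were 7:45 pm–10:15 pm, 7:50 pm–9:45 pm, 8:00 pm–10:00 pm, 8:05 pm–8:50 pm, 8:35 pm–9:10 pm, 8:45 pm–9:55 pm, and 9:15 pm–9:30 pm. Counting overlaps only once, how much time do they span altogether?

2 h 30 min

Merged: 7:45 pm–10:15 pm.
Length: 2 h 30 min.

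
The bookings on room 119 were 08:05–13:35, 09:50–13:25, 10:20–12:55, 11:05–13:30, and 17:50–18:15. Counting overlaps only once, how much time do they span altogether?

Merged: 08:05–13:35, 17:50–18:15.
Lengths: 5 h 30 min + 25 min = 5 h 55 min.

5 h 55 min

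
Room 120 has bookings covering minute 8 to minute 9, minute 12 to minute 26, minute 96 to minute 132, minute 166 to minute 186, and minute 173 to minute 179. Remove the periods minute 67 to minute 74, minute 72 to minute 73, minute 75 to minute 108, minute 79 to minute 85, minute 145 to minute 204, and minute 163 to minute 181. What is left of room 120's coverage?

Merge the first list: minute 8 to minute 9, minute 12 to minute 26, minute 96 to minute 132, minute 166 to minute 186.
Merge the second list: minute 67 to minute 74, minute 75 to minute 108, minute 145 to minute 204.
minute 8 to minute 9: no B overlap → unchanged.
minute 12 to minute 26: no B overlap → unchanged.
minute 96 to minute 132 minus B → minute 108 to minute 132.
minute 166 to minute 186: fully covered by B → removed.

minute 8 to minute 9, minute 12 to minute 26, minute 108 to minute 132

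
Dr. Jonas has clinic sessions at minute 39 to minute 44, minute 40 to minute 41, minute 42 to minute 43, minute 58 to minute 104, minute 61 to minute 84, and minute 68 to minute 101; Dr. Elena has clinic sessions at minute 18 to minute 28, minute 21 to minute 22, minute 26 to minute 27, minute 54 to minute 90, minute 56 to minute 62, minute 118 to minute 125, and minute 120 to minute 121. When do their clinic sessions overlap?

A, merged: minute 39 to minute 44, minute 58 to minute 104.
B, merged: minute 18 to minute 28, minute 54 to minute 90, minute 118 to minute 125.
minute 39 to minute 44 meets no B interval.
minute 58 to minute 104 ∩ B → minute 58 to minute 90.

minute 58 to minute 90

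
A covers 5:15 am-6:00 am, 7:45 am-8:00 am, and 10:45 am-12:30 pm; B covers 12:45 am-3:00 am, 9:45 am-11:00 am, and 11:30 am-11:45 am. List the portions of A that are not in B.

5:15 am–6:00 am, 7:45 am–8:00 am, 11:00 am–11:30 am, 11:45 am–12:30 pm

5:15 am–6:00 am is untouched.
7:45 am–8:00 am is untouched.
10:45 am–12:30 pm with B removed leaves 11:00 am–11:30 am, 11:45 am–12:30 pm.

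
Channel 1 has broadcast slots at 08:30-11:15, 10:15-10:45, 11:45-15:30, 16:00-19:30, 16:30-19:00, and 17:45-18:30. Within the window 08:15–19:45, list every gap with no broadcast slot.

The merged coverage is 08:30–11:15, 11:45–15:30, 16:00–19:30.
Gaps within 08:15–19:45: 08:15–08:30, 11:15–11:45, 15:30–16:00, 19:30–19:45.

08:15–08:30, 11:15–11:45, 15:30–16:00, 19:30–19:45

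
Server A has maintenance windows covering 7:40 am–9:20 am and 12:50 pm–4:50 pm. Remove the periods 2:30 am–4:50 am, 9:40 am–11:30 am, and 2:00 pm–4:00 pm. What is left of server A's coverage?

7:40 am-9:20 am: no B overlap → unchanged.
12:50 pm-4:50 pm minus B → 12:50 pm-2:00 pm, 4:00 pm-4:50 pm.

7:40 am-9:20 am, 12:50 pm-2:00 pm, 4:00 pm-4:50 pm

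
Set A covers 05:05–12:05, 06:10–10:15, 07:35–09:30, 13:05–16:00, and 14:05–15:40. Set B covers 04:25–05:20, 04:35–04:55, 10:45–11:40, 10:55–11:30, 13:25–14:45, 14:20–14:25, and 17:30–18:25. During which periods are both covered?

First set merges to 05:05–12:05, 13:05–16:00.
Second set merges to 04:25–05:20, 10:45–11:40, 13:25–14:45, 17:30–18:25.
05:05–12:05 meets the second set on 05:05–05:20, 10:45–11:40.
13:05–16:00 meets the second set on 13:25–14:45.

05:05–05:20, 10:45–11:40, 13:25–14:45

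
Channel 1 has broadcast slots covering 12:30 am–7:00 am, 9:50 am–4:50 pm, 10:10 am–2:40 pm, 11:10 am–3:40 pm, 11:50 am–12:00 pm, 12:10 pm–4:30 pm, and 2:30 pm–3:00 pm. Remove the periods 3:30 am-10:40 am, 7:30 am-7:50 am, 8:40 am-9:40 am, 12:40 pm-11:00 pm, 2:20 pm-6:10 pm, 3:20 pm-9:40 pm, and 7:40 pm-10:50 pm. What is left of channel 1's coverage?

First set merges to 12:30 am–7:00 am, 9:50 am–4:50 pm.
Second set merges to 3:30 am–10:40 am, 12:40 pm–11:00 pm.
12:30 am–7:00 am \ B = 12:30 am–3:30 am.
9:50 am–4:50 pm \ B = 10:40 am–12:40 pm.

12:30 am–3:30 am, 10:40 am–12:40 pm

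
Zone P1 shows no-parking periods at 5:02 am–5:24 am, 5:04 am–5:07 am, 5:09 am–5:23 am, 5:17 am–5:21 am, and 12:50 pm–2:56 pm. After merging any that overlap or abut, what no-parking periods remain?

5:04 am–5:07 am overlaps/touches 5:02 am–5:24 am → extend to 5:02 am–5:24 am.
5:09 am–5:23 am overlaps/touches 5:02 am–5:24 am → extend to 5:02 am–5:24 am.
5:17 am–5:21 am overlaps/touches 5:02 am–5:24 am → extend to 5:02 am–5:24 am.
12:50 pm–2:56 pm is disjoint → start new block.

5:02 am–5:24 am, 12:50 pm–2:56 pm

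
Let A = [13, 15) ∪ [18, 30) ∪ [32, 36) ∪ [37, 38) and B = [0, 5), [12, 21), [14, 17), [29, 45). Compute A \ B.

[21, 29)

Second set merges to [0, 5), [12, 21), [29, 45).
[13, 15): fully covered by B → removed.
[18, 30) minus B → [21, 29).
[32, 36): fully covered by B → removed.
[37, 38): fully covered by B → removed.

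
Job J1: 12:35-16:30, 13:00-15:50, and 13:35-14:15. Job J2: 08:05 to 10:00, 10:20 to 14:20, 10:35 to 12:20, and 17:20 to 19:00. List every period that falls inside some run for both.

12:35–14:20

First set merges to 12:35–16:30.
Second set merges to 08:05–10:00, 10:20–14:20, 17:20–19:00.
12:35–16:30 meets the second set on 12:35–14:20.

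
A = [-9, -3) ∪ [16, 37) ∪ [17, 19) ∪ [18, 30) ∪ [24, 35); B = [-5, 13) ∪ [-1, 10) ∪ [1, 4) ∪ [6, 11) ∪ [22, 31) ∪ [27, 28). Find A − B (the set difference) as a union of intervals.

[-9, -5) ∪ [16, 22) ∪ [31, 37)

Merge the first list: [-9, -3), [16, 37).
Merge the second list: [-5, 13), [22, 31).
[-9, -3) minus B → [-9, -5).
[16, 37) minus B → [16, 22), [31, 37).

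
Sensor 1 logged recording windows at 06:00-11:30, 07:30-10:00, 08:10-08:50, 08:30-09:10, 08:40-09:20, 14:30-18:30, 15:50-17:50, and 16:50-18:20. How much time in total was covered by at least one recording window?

9 h 30 min

Merged: 06:00-11:30, 14:30-18:30.
Lengths: 5 h 30 min + 4 h = 9 h 30 min.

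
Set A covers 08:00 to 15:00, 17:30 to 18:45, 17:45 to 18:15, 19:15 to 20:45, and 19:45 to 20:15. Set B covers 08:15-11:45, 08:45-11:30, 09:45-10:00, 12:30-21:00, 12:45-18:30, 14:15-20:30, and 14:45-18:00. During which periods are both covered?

08:15–11:45, 12:30–15:00, 17:30–18:45, 19:15–20:45

First set merges to 08:00–15:00, 17:30–18:45, 19:15–20:45.
Second set merges to 08:15–11:45, 12:30–21:00.
08:00–15:00 meets the second set on 08:15–11:45, 12:30–15:00.
17:30–18:45 meets the second set on 17:30–18:45.
19:15–20:45 meets the second set on 19:15–20:45.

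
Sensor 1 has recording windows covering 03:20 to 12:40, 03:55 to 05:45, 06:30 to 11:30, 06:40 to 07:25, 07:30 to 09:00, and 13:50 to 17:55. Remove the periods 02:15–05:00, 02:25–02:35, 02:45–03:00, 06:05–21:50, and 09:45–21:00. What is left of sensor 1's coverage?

05:00-06:05

First set merges to 03:20-12:40, 13:50-17:55.
Second set merges to 02:15-05:00, 06:05-21:50.
03:20-12:40 with B removed leaves 05:00-06:05.
13:50-17:55 lies entirely inside B → drops out.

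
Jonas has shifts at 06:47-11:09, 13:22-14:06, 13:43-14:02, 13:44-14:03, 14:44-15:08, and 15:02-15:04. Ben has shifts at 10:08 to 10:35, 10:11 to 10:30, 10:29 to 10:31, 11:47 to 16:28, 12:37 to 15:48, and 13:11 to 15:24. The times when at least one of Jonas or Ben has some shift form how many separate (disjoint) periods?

2

A, merged: 06:47–11:09, 13:22–14:06, 14:44–15:08.
B, merged: 10:08–10:35, 11:47–16:28.
A ∪ B = 06:47–11:09, 11:47–16:28.
That is 2 disjoint pieces.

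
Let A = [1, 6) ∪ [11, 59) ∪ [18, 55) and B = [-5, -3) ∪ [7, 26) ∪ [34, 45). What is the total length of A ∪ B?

59

First set merges to [1, 6), [11, 59).
A ∪ B = [-5, -3), [1, 6), [7, 59).
Total: 2 + 5 + 52 = 59.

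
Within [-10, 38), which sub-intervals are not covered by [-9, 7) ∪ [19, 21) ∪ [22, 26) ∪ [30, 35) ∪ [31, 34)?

After merging, the occupied span is [-9, 7), [19, 21), [22, 26), [30, 35).
Complement within [-10, 38): [-10, -9), [7, 19), [21, 22), [26, 30), [35, 38).

[-10, -9) ∪ [7, 19) ∪ [21, 22) ∪ [26, 30) ∪ [35, 38)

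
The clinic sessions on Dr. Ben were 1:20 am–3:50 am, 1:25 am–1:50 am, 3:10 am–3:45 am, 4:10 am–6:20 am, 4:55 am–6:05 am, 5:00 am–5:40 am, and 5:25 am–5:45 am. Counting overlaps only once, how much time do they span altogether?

4 h 40 min

Merged: 1:20 am–3:50 am, 4:10 am–6:20 am.
Lengths: 2 h 30 min + 2 h 10 min = 4 h 40 min.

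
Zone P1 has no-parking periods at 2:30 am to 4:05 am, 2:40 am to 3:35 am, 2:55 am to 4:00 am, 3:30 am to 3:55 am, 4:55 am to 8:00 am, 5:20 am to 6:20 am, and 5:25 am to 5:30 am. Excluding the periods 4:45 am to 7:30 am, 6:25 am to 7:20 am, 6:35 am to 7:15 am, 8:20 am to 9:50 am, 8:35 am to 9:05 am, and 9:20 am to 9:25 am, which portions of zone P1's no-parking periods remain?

2:30 am-4:05 am, 7:30 am-8:00 am

A, merged: 2:30 am-4:05 am, 4:55 am-8:00 am.
B, merged: 4:45 am-7:30 am, 8:20 am-9:50 am.
2:30 am-4:05 am is untouched.
4:55 am-8:00 am with B removed leaves 7:30 am-8:00 am.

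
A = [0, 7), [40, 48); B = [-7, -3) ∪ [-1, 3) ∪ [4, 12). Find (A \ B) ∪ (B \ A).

[-7, -3) ∪ [-1, 0) ∪ [3, 4) ∪ [7, 12) ∪ [40, 48)

A but not B: [3, 4), [40, 48).
B but not A: [-7, -3), [-1, 0), [7, 12).
Combining gives A △ B.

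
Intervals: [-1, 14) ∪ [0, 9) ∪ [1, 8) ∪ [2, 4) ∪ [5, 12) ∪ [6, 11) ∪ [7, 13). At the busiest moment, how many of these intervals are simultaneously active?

At 7, 6 of the intervals are simultaneously active.
No point has more.

6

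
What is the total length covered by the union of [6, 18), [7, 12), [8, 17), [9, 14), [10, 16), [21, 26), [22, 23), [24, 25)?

17

Merged: [6, 18), [21, 26).
Lengths: 12 + 5 = 17.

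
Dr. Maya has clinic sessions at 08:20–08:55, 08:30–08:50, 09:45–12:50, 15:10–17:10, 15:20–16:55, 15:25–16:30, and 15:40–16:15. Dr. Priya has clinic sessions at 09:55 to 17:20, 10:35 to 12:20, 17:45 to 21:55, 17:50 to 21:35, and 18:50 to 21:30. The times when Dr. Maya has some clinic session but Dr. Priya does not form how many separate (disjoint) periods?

2

Merge the first list: 08:20-08:55, 09:45-12:50, 15:10-17:10.
Merge the second list: 09:55-17:20, 17:45-21:55.
A \ B = 08:20-08:55, 09:45-09:55.
That is 2 disjoint pieces.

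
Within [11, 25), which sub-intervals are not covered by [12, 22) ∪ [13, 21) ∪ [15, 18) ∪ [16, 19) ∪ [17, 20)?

After merging, the occupied span is [12, 22).
Complement within [11, 25): [11, 12), [22, 25).

[11, 12) ∪ [22, 25)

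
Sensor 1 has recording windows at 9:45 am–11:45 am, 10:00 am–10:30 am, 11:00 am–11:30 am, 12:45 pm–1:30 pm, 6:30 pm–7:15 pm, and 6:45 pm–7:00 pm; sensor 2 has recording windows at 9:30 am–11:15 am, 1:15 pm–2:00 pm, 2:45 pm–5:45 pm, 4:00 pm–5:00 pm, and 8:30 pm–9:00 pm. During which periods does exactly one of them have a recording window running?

9:30 am–9:45 am, 11:15 am–11:45 am, 12:45 pm–1:15 pm, 1:30 pm–2:00 pm, 2:45 pm–5:45 pm, 6:30 pm–7:15 pm, 8:30 pm–9:00 pm

A, merged: 9:45 am–11:45 am, 12:45 pm–1:30 pm, 6:30 pm–7:15 pm.
B, merged: 9:30 am–11:15 am, 1:15 pm–2:00 pm, 2:45 pm–5:45 pm, 8:30 pm–9:00 pm.
A \ B = 11:15 am–11:45 am, 12:45 pm–1:15 pm, 6:30 pm–7:15 pm.
B \ A = 9:30 am–9:45 am, 1:30 pm–2:00 pm, 2:45 pm–5:45 pm, 8:30 pm–9:00 pm.
Union of the two gives the symmetric difference.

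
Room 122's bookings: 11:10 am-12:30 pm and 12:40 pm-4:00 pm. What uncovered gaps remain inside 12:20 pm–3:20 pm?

Covered (merged): 11:10 am–12:30 pm, 12:40 pm–4:00 pm.
Complement within 12:20 pm–3:20 pm: 12:30 pm–12:40 pm.

12:30 pm–12:40 pm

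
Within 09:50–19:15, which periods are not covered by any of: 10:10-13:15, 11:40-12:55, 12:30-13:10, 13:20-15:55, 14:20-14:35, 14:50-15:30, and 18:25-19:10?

Covered (merged): 10:10–13:15, 13:20–15:55, 18:25–19:10.
Uncovered inside 09:50–19:15: 09:50–10:10, 13:15–13:20, 15:55–18:25, 19:10–19:15.

09:50–10:10, 13:15–13:20, 15:55–18:25, 19:10–19:15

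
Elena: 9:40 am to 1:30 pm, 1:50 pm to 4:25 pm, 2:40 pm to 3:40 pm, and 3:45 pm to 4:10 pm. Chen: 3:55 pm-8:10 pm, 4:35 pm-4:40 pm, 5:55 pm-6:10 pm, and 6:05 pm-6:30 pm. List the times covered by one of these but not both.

9:40 am–1:30 pm, 1:50 pm–3:55 pm, 4:25 pm–8:10 pm

First set merges to 9:40 am–1:30 pm, 1:50 pm–4:25 pm.
Second set merges to 3:55 pm–8:10 pm.
A \ B = 9:40 am–1:30 pm, 1:50 pm–3:55 pm.
B \ A = 4:25 pm–8:10 pm.
Union of the two gives the symmetric difference.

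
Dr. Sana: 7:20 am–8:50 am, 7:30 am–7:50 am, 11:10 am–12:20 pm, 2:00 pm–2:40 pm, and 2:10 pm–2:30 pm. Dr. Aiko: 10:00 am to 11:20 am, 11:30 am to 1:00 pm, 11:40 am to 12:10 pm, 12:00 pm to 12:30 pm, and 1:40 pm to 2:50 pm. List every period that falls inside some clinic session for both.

11:10 am–11:20 am, 11:30 am–12:20 pm, 2:00 pm–2:40 pm

First set merges to 7:20 am–8:50 am, 11:10 am–12:20 pm, 2:00 pm–2:40 pm.
Second set merges to 10:00 am–11:20 am, 11:30 am–1:00 pm, 1:40 pm–2:50 pm.
7:20 am–8:50 am meets no B interval.
11:10 am–12:20 pm ∩ B → 11:10 am–11:20 am, 11:30 am–12:20 pm.
2:00 pm–2:40 pm ∩ B → 2:00 pm–2:40 pm.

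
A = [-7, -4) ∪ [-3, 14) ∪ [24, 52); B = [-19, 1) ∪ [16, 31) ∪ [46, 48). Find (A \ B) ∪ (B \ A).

[-19, -7) ∪ [-4, -3) ∪ [1, 14) ∪ [16, 24) ∪ [31, 46) ∪ [48, 52)

A \ B = [1, 14), [31, 46), [48, 52).
B \ A = [-19, -7), [-4, -3), [16, 24).
Union of the two gives the symmetric difference.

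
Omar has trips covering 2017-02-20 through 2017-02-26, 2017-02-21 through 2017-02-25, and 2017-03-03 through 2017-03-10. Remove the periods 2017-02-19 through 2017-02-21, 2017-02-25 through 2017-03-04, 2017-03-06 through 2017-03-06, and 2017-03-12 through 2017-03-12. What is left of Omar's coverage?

First set merges to 2017-02-20 through 2017-02-26, 2017-03-03 through 2017-03-10.
2017-02-20 through 2017-02-26 \ B = 2017-02-22 through 2017-02-24.
2017-03-03 through 2017-03-10 \ B = 2017-03-05 through 2017-03-05, 2017-03-07 through 2017-03-10.

2017-02-22 through 2017-02-24, 2017-03-05 through 2017-03-05, 2017-03-07 through 2017-03-10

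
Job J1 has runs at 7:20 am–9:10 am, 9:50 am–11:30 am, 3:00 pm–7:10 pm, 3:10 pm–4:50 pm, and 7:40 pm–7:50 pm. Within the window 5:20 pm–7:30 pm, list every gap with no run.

7:10 pm–7:30 pm

Covered (merged): 7:20 am–9:10 am, 9:50 am–11:30 am, 3:00 pm–7:10 pm, 7:40 pm–7:50 pm.
Gaps within 5:20 pm–7:30 pm: 7:10 pm–7:30 pm.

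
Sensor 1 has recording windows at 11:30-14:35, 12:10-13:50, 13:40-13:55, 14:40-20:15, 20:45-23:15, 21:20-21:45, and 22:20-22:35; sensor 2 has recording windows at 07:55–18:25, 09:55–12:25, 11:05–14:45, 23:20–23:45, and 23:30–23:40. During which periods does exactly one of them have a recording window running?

07:55-11:30, 14:35-14:40, 18:25-20:15, 20:45-23:15, 23:20-23:45

Merge the first list: 11:30-14:35, 14:40-20:15, 20:45-23:15.
Merge the second list: 07:55-18:25, 23:20-23:45.
A but not B: 18:25-20:15, 20:45-23:15.
B but not A: 07:55-11:30, 14:35-14:40, 23:20-23:45.
Combining gives A △ B.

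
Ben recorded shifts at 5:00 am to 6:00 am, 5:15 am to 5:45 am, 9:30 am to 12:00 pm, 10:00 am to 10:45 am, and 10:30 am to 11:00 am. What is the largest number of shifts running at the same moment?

Sweep endpoints in order; track running count of active intervals.
Peak of 3 reached at 10:30 am.

3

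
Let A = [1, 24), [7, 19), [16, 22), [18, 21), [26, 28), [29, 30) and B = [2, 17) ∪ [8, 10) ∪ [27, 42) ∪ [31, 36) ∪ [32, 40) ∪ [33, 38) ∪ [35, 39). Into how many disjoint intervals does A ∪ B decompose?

2

Merge the first list: [1, 24), [26, 28), [29, 30).
Merge the second list: [2, 17), [27, 42).
A ∪ B = [1, 24), [26, 42).
That is 2 disjoint pieces.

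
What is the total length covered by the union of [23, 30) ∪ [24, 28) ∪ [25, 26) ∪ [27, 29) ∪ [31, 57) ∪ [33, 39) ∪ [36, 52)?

Merged: [23, 30), [31, 57).
Lengths: 7 + 26 = 33.

33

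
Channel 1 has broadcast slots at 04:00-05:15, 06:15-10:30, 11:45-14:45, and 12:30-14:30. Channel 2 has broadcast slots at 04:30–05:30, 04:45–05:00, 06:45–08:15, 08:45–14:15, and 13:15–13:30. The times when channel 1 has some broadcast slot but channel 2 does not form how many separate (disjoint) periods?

Merge the first list: 04:00–05:15, 06:15–10:30, 11:45–14:45.
Merge the second list: 04:30–05:30, 06:45–08:15, 08:45–14:15.
A \ B = 04:00–04:30, 06:15–06:45, 08:15–08:45, 14:15–14:45.
That is 4 disjoint pieces.

4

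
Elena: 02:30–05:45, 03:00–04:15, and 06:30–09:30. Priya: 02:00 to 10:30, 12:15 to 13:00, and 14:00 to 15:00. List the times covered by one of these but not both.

02:00–02:30, 05:45–06:30, 09:30–10:30, 12:15–13:00, 14:00–15:00

Merge the first list: 02:30–05:45, 06:30–09:30.
A \ B = none.
B \ A = 02:00–02:30, 05:45–06:30, 09:30–10:30, 12:15–13:00, 14:00–15:00.
Union of the two gives the symmetric difference.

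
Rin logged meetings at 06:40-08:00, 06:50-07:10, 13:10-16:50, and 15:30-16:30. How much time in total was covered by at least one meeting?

Merged: 06:40–08:00, 13:10–16:50.
Lengths: 1 h 20 min + 3 h 40 min = 5 h.

5 h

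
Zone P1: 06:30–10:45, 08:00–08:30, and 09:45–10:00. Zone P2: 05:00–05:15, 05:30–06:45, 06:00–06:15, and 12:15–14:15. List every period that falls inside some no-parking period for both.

06:30–06:45

A, merged: 06:30–10:45.
B, merged: 05:00–05:15, 05:30–06:45, 12:15–14:15.
06:30–10:45 meets the second set on 06:30–06:45.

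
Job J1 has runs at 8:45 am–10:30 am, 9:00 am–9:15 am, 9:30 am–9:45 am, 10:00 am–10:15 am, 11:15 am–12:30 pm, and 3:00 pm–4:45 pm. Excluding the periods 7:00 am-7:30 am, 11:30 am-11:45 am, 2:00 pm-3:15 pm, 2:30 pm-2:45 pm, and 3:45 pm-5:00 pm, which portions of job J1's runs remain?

8:45 am-10:30 am, 11:15 am-11:30 am, 11:45 am-12:30 pm, 3:15 pm-3:45 pm

A, merged: 8:45 am-10:30 am, 11:15 am-12:30 pm, 3:00 pm-4:45 pm.
B, merged: 7:00 am-7:30 am, 11:30 am-11:45 am, 2:00 pm-3:15 pm, 3:45 pm-5:00 pm.
8:45 am-10:30 am: no B overlap → unchanged.
11:15 am-12:30 pm minus B → 11:15 am-11:30 am, 11:45 am-12:30 pm.
3:00 pm-4:45 pm minus B → 3:15 pm-3:45 pm.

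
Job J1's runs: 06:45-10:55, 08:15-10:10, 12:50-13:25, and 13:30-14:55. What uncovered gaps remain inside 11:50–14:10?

The merged coverage is 06:45-10:55, 12:50-13:25, 13:30-14:55.
Uncovered inside 11:50-14:10: 11:50-12:50, 13:25-13:30.

11:50-12:50, 13:25-13:30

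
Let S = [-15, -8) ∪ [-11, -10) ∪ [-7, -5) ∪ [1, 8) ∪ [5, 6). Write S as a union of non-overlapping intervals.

[-11, -10) overlaps/touches [-15, -8) → extend to [-15, -8).
[-7, -5) is disjoint → start new block.
[1, 8) is disjoint → start new block.
[5, 6) overlaps/touches [1, 8) → extend to [1, 8).

[-15, -8) ∪ [-7, -5) ∪ [1, 8)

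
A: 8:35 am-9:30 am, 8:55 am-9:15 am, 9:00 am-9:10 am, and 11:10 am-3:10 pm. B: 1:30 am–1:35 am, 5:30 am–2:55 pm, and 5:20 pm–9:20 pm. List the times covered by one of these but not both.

First set merges to 8:35 am–9:30 am, 11:10 am–3:10 pm.
A but not B: 2:55 pm–3:10 pm.
B but not A: 1:30 am–1:35 am, 5:30 am–8:35 am, 9:30 am–11:10 am, 5:20 pm–9:20 pm.
Combining gives A △ B.

1:30 am–1:35 am, 5:30 am–8:35 am, 9:30 am–11:10 am, 2:55 pm–3:10 pm, 5:20 pm–9:20 pm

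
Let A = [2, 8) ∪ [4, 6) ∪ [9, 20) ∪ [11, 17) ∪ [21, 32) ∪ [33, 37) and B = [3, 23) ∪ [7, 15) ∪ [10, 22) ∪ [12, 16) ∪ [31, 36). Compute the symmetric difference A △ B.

[2, 3) ∪ [8, 9) ∪ [20, 21) ∪ [23, 31) ∪ [32, 33) ∪ [36, 37)

First set merges to [2, 8), [9, 20), [21, 32), [33, 37).
Second set merges to [3, 23), [31, 36).
A but not B: [2, 3), [23, 31), [36, 37).
B but not A: [8, 9), [20, 21), [32, 33).
Combining gives A △ B.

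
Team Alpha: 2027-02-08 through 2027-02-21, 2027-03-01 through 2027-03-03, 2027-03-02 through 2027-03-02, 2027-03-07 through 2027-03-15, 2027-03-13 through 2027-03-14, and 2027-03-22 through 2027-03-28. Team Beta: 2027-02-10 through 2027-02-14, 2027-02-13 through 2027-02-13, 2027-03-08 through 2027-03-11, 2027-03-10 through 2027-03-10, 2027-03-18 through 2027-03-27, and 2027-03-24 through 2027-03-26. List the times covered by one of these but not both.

2027-02-08 through 2027-02-09, 2027-02-15 through 2027-02-21, 2027-03-01 through 2027-03-03, 2027-03-07 through 2027-03-07, 2027-03-12 through 2027-03-15, 2027-03-18 through 2027-03-21, 2027-03-28 through 2027-03-28

First set merges to 2027-02-08 through 2027-02-21, 2027-03-01 through 2027-03-03, 2027-03-07 through 2027-03-15, 2027-03-22 through 2027-03-28.
Second set merges to 2027-02-10 through 2027-02-14, 2027-03-08 through 2027-03-11, 2027-03-18 through 2027-03-27.
Only in the first: 2027-02-08 through 2027-02-09, 2027-02-15 through 2027-02-21, 2027-03-01 through 2027-03-03, 2027-03-07 through 2027-03-07, 2027-03-12 through 2027-03-15, 2027-03-28 through 2027-03-28.
Only in the second: 2027-03-18 through 2027-03-21.
Together these are the periods covered by exactly one.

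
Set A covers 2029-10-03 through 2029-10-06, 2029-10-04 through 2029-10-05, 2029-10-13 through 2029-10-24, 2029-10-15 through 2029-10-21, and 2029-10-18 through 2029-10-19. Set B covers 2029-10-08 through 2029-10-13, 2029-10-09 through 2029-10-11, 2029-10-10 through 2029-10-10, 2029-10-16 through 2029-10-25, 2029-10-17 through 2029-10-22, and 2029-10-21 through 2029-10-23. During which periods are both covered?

Merge the first list: 2029-10-03 through 2029-10-06, 2029-10-13 through 2029-10-24.
Merge the second list: 2029-10-08 through 2029-10-13, 2029-10-16 through 2029-10-25.
2029-10-03 through 2029-10-06 falls entirely outside B.
2029-10-13 through 2029-10-24 overlaps B on 2029-10-13 through 2029-10-13, 2029-10-16 through 2029-10-24.

2029-10-13 through 2029-10-13, 2029-10-16 through 2029-10-24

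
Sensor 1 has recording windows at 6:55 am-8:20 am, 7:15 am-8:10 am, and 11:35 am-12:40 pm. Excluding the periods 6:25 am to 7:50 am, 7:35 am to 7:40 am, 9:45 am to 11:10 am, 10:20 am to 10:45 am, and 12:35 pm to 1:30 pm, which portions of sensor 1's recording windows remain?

7:50 am–8:20 am, 11:35 am–12:35 pm

First set merges to 6:55 am–8:20 am, 11:35 am–12:40 pm.
Second set merges to 6:25 am–7:50 am, 9:45 am–11:10 am, 12:35 pm–1:30 pm.
6:55 am–8:20 am with B removed leaves 7:50 am–8:20 am.
11:35 am–12:40 pm with B removed leaves 11:35 am–12:35 pm.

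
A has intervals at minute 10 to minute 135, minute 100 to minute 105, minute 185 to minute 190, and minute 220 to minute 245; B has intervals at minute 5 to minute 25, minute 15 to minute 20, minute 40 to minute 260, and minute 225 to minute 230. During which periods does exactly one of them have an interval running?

Merge the first list: minute 10 to minute 135, minute 185 to minute 190, minute 220 to minute 245.
Merge the second list: minute 5 to minute 25, minute 40 to minute 260.
A but not B: minute 25 to minute 40.
B but not A: minute 5 to minute 10, minute 135 to minute 185, minute 190 to minute 220, minute 245 to minute 260.
Combining gives A △ B.

minute 5 to minute 10, minute 25 to minute 40, minute 135 to minute 185, minute 190 to minute 220, minute 245 to minute 260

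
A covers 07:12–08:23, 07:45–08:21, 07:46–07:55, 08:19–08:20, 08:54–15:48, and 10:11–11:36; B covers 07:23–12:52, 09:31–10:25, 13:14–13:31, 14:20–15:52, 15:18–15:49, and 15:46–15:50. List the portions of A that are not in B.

07:12–07:23, 12:52–13:14, 13:31–14:20

First set merges to 07:12–08:23, 08:54–15:48.
Second set merges to 07:23–12:52, 13:14–13:31, 14:20–15:52.
07:12–08:23 \ B = 07:12–07:23.
08:54–15:48 \ B = 12:52–13:14, 13:31–14:20.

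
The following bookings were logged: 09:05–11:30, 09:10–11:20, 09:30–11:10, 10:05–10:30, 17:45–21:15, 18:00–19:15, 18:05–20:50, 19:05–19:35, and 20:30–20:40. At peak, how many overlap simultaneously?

Sweep endpoints in order; track running count of active intervals.
Peak of 4 reached at 10:05.

4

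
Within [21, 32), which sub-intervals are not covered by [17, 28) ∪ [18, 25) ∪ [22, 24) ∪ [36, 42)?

After merging, the occupied span is [17, 28), [36, 42).
Complement within [21, 32): [28, 32).

[28, 32)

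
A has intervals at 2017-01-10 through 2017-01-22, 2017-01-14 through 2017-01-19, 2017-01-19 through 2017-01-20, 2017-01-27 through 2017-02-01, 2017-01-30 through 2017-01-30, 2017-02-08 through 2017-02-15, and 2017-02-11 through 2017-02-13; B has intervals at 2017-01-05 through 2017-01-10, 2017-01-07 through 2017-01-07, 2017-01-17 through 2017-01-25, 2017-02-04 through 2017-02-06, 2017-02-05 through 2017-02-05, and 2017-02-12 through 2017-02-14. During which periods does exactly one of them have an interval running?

A, merged: 2017-01-10 through 2017-01-22, 2017-01-27 through 2017-02-01, 2017-02-08 through 2017-02-15.
B, merged: 2017-01-05 through 2017-01-10, 2017-01-17 through 2017-01-25, 2017-02-04 through 2017-02-06, 2017-02-12 through 2017-02-14.
A but not B: 2017-01-11 through 2017-01-16, 2017-01-27 through 2017-02-01, 2017-02-08 through 2017-02-11, 2017-02-15 through 2017-02-15.
B but not A: 2017-01-05 through 2017-01-09, 2017-01-23 through 2017-01-25, 2017-02-04 through 2017-02-06.
Combining gives A △ B.

2017-01-05 through 2017-01-09, 2017-01-11 through 2017-01-16, 2017-01-23 through 2017-01-25, 2017-01-27 through 2017-02-01, 2017-02-04 through 2017-02-06, 2017-02-08 through 2017-02-11, 2017-02-15 through 2017-02-15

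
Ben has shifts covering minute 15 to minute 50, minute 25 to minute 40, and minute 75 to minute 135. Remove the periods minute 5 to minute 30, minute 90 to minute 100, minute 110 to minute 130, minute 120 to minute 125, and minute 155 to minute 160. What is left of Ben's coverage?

minute 30 to minute 50, minute 75 to minute 90, minute 100 to minute 110, minute 130 to minute 135

Merge the first list: minute 15 to minute 50, minute 75 to minute 135.
Merge the second list: minute 5 to minute 30, minute 90 to minute 100, minute 110 to minute 130, minute 155 to minute 160.
minute 15 to minute 50 minus B → minute 30 to minute 50.
minute 75 to minute 135 minus B → minute 75 to minute 90, minute 100 to minute 110, minute 130 to minute 135.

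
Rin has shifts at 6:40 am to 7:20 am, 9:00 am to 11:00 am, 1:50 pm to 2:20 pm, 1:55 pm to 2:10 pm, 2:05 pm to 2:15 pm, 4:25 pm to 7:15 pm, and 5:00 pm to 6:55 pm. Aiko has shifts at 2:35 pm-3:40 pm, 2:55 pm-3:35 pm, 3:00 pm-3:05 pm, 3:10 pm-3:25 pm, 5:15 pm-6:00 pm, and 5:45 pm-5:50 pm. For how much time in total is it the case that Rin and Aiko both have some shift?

Merge the first list: 6:40 am-7:20 am, 9:00 am-11:00 am, 1:50 pm-2:20 pm, 4:25 pm-7:15 pm.
Merge the second list: 2:35 pm-3:40 pm, 5:15 pm-6:00 pm.
A ∩ B = 5:15 pm-6:00 pm.
Total: 45 min.

45 min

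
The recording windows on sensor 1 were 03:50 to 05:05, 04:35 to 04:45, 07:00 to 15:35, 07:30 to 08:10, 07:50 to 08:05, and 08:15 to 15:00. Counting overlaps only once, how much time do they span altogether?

9 h 50 min

Merged: 03:50–05:05, 07:00–15:35.
Lengths: 1 h 15 min + 8 h 35 min = 9 h 50 min.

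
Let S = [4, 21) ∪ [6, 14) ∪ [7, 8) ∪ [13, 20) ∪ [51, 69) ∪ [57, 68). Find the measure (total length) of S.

Merged: [4, 21), [51, 69).
Lengths: 17 + 18 = 35.

35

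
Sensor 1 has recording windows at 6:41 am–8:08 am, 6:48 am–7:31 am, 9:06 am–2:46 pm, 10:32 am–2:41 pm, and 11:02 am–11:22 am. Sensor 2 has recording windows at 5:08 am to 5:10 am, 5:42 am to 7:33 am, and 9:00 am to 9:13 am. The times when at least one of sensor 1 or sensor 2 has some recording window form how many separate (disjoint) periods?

3

A, merged: 6:41 am–8:08 am, 9:06 am–2:46 pm.
A ∪ B = 5:08 am–5:10 am, 5:42 am–8:08 am, 9:00 am–2:46 pm.
That is 3 disjoint pieces.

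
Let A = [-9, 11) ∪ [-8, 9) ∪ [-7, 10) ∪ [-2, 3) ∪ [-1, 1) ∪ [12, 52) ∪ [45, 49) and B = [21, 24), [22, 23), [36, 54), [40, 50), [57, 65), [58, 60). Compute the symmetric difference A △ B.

A, merged: [-9, 11), [12, 52).
B, merged: [21, 24), [36, 54), [57, 65).
A but not B: [-9, 11), [12, 21), [24, 36).
B but not A: [52, 54), [57, 65).
Combining gives A △ B.

[-9, 11) ∪ [12, 21) ∪ [24, 36) ∪ [52, 54) ∪ [57, 65)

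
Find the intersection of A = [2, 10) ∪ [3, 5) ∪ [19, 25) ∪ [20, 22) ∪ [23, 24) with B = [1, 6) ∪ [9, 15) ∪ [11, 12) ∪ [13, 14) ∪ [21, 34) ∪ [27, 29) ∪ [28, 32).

Merge the first list: [2, 10), [19, 25).
Merge the second list: [1, 6), [9, 15), [21, 34).
[2, 10) overlaps B on [2, 6), [9, 10).
[19, 25) overlaps B on [21, 25).

[2, 6) ∪ [9, 10) ∪ [21, 25)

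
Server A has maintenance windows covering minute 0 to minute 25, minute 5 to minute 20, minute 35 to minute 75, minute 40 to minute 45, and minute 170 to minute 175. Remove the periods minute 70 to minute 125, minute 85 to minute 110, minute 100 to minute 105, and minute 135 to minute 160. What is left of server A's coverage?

minute 0 to minute 25, minute 35 to minute 70, minute 170 to minute 175

First set merges to minute 0 to minute 25, minute 35 to minute 75, minute 170 to minute 175.
Second set merges to minute 70 to minute 125, minute 135 to minute 160.
minute 0 to minute 25: nothing removed.
minute 35 to minute 75 \ B = minute 35 to minute 70.
minute 170 to minute 175: nothing removed.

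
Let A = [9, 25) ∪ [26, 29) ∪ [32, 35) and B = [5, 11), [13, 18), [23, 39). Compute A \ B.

[11, 13) ∪ [18, 23)

[9, 25) with B removed leaves [11, 13), [18, 23).
[26, 29) lies entirely inside B → drops out.
[32, 35) lies entirely inside B → drops out.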